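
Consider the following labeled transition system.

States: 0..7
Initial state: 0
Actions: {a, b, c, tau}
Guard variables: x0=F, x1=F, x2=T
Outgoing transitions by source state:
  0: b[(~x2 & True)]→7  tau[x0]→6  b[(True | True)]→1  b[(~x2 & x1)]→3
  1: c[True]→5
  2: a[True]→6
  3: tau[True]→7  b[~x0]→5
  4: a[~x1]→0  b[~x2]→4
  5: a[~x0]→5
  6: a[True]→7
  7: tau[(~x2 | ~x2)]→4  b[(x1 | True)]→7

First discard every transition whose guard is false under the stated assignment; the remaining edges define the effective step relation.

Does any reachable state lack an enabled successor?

Answer: DEADLOCK-FREE

Analysis:
Reachable = {0,1,5}
  0: b→1  [1 out]
  1: c→5  [1 out]
  5: a→5  [1 out]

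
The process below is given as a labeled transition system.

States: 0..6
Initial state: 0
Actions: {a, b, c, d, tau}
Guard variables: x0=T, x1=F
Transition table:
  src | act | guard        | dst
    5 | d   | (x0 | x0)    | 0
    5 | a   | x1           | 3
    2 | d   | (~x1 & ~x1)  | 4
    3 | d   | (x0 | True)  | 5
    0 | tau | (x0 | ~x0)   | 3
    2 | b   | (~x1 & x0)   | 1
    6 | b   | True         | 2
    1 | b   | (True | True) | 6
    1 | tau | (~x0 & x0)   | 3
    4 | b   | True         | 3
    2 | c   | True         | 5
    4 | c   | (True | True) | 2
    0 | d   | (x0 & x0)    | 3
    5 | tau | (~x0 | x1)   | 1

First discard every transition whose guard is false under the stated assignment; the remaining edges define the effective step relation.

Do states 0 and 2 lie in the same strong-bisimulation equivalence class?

Answer: NOT BISIMILAR

Analysis:
Bisimulation quotient by refinement:
  P[0] = {{0,1,2,3,4,5,6}}
  P[1] = {{0},{1,6},{2},{3,5},{4}}
  P[2] = {{0},{1},{2},{3},{4},{5},{6}}
stable after 3 split(s): 7 block(s)
0∈{0}, 2∈{2}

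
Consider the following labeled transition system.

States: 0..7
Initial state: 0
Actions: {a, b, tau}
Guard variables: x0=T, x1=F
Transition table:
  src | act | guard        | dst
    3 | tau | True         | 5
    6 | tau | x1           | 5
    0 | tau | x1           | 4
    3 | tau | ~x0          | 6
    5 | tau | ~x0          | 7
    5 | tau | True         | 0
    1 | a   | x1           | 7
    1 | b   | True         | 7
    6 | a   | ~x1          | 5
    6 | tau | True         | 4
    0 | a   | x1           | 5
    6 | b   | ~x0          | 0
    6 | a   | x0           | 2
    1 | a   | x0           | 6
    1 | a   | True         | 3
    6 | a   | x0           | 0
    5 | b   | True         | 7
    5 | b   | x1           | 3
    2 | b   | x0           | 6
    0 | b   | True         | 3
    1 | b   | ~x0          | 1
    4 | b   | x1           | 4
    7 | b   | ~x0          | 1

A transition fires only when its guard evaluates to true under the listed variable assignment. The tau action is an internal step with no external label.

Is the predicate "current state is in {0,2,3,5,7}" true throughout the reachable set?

Inv-set: {0,2,3,5,7}
R = {0,3,5,7}
  0: ok
  3: ok
  5: ok
  7: ok

Answer: INVARIANT HOLDS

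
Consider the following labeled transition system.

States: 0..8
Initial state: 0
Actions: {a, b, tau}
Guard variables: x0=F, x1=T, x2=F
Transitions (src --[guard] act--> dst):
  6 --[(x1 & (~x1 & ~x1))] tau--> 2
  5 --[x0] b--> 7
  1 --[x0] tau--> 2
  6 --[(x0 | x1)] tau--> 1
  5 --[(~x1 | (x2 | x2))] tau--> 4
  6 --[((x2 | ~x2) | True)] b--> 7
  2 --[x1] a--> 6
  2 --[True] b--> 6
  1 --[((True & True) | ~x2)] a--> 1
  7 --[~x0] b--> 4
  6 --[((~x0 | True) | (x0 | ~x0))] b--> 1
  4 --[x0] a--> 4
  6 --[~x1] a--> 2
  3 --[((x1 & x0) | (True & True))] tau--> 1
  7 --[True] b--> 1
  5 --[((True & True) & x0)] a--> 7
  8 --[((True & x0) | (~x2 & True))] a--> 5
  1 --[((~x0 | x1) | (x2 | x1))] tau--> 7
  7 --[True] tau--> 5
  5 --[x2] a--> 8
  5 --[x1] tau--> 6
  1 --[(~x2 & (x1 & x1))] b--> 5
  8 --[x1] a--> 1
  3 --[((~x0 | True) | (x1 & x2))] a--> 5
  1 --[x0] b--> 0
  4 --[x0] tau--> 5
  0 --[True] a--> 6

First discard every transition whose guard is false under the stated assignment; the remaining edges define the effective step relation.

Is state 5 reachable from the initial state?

Guard filter leaves 17 enabled edge(s).
L0 = {0}
L1 = {6}  cumulative {0,6}
L2 = {1,7}  cumulative {0,1,6,7}
L3 = {4,5}  cumulative {0,1,4,5,6,7}
Reachable = {0,1,4,5,6,7}
witness 5: a·tau·b

Answer: REACHABLE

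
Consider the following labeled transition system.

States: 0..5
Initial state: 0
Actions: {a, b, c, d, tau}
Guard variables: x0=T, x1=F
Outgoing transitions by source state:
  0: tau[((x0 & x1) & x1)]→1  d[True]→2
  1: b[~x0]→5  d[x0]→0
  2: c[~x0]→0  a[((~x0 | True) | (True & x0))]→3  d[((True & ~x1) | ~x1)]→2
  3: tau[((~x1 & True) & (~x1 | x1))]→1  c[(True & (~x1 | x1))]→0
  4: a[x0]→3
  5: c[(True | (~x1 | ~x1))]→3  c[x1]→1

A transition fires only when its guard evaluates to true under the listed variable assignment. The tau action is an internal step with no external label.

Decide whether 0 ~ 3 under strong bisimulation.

Answer: NOT BISIMILAR

Analysis:
Compute ~ classes (split until stable):
  round 0: {{0,1,2,3,4,5}}
  round 1: {{0,1},{2},{3},{4},{5}}
  round 2: {{0},{1},{2},{3},{4},{5}}
6 equivalence class(es) (converged in 3)
[0]={0}  [3]={3}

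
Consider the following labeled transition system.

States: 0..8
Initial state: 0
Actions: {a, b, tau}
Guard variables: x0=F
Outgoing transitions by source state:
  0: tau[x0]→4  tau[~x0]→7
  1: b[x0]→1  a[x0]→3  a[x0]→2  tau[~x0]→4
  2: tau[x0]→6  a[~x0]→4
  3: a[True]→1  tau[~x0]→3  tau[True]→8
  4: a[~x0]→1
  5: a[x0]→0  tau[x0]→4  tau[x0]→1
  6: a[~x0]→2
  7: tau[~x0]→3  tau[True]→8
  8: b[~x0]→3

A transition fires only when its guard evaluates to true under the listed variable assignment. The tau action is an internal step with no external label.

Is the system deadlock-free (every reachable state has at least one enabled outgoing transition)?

Reachable = {0,1,3,4,7,8}
  0: tau→7  [1 exit(s)]
  1: tau→4  [1 exit(s)]
  3: a→1  tau→3  tau→8  [3 exit(s)]
  4: a→1  [1 exit(s)]
  7: tau→3  tau→8  [2 exit(s)]
  8: b→3  [1 exit(s)]

Answer: DEADLOCK-FREE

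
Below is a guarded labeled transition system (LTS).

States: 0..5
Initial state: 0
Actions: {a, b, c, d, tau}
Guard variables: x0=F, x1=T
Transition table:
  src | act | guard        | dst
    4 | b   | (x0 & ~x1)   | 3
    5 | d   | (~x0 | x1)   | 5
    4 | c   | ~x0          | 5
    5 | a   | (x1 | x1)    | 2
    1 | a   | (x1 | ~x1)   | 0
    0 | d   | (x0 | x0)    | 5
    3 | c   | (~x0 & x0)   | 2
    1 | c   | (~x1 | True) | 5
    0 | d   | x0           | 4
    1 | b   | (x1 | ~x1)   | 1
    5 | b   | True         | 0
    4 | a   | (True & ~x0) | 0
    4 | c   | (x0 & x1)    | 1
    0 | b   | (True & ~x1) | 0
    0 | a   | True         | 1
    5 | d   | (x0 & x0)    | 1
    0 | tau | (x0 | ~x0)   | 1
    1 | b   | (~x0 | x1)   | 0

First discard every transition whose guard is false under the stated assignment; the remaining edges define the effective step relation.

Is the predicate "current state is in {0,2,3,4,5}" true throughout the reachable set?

Safe = {0,2,3,4,5}
Reachable = {0,1,2,5}
  0: ✓
  1: VIOLATES
  2: ✓
  5: ✓
witness against invariant: a → 1

Answer: INVARIANT VIOLATED at state 1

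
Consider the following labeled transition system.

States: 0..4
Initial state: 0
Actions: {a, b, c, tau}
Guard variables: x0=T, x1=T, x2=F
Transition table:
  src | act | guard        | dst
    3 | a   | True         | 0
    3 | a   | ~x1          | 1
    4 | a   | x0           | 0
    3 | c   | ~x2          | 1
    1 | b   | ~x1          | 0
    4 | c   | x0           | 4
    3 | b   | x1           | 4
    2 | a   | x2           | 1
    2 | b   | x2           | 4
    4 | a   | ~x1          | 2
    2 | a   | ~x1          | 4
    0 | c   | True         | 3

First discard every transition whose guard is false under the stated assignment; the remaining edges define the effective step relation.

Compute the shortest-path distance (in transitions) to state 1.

Answer: 2

Trace:
Layered search for 1:
  depth 0: {0}
  depth 1: {3}
  depth 2: {1,4}
first hit 1 at d=2 via c·c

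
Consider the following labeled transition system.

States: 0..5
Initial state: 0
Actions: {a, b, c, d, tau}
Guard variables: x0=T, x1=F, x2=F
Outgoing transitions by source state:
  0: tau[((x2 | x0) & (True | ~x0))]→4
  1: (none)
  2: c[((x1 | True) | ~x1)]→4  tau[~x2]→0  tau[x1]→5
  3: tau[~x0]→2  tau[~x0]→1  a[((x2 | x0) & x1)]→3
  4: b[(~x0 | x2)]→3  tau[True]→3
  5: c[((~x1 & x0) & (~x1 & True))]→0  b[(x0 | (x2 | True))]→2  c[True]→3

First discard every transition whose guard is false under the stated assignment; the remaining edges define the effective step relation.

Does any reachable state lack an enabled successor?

Answer: DEADLOCK at state 3

Trace:
R = {0,3,4}
  0: tau→4  [1 out]
  3: ∅  [no exit]
  4: tau→3  [1 out]
witness 3: tau·tau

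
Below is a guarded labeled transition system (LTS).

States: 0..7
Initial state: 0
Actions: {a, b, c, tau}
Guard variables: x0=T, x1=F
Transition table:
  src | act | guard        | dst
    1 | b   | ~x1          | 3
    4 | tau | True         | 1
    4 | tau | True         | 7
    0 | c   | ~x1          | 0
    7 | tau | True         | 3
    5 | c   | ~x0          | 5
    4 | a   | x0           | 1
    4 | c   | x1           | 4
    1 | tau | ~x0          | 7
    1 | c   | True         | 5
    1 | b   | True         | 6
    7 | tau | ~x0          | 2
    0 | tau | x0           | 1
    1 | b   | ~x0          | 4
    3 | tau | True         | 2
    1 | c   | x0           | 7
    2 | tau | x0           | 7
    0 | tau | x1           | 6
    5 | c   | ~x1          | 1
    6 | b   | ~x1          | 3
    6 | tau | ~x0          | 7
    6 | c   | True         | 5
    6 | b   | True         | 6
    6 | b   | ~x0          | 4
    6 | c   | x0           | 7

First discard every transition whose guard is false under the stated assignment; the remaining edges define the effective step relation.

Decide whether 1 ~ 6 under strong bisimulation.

Refine partition for ~:
  P[0] = {{0,1,2,3,4,5,6,7}}
  P[1] = {{0},{1,6},{2,3,7},{4},{5}}
5 equivalence class(es) (converged in 2)
class of 1: {1,6}; class of 6: {1,6}

Answer: BISIMILAR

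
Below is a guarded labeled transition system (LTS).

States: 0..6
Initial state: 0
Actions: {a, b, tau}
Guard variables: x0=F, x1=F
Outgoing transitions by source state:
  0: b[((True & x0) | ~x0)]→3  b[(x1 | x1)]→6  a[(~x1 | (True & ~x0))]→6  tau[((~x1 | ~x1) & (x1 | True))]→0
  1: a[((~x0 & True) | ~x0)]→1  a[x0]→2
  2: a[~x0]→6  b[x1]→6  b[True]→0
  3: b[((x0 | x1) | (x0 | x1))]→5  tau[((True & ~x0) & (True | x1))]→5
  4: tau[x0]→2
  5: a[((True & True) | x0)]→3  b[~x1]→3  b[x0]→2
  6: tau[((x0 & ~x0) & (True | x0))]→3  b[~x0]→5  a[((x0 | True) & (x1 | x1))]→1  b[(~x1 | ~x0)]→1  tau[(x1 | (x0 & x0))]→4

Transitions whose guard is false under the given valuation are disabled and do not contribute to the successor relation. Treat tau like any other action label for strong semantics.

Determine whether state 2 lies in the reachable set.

Answer: UNREACHABLE

Analysis:
After dropping false guards: 11 live edges.
Layer 0: {0}
Layer 1: {3,6}  total {0,3,6}
Layer 2: {1,5}  total {0,1,3,5,6}
Reach set: {0,1,3,5,6}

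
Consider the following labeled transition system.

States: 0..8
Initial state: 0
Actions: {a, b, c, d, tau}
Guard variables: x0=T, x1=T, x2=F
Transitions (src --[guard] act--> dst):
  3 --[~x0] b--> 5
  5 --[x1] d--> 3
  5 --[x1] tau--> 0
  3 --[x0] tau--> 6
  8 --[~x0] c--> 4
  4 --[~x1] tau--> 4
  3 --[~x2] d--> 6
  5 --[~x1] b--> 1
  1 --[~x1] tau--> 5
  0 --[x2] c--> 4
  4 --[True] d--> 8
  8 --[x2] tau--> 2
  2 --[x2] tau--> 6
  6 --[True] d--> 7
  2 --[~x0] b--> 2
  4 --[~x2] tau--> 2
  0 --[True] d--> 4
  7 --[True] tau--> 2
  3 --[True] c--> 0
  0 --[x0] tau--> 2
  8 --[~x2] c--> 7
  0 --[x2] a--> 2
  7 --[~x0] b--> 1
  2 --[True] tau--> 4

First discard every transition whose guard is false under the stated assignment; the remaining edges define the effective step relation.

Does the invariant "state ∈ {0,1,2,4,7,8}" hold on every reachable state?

Answer: INVARIANT HOLDS

Trace:
Allowed set {0,1,2,4,7,8}
Reach set: {0,2,4,7,8}
  0: safe
  2: safe
  4: safe
  7: safe
  8: safe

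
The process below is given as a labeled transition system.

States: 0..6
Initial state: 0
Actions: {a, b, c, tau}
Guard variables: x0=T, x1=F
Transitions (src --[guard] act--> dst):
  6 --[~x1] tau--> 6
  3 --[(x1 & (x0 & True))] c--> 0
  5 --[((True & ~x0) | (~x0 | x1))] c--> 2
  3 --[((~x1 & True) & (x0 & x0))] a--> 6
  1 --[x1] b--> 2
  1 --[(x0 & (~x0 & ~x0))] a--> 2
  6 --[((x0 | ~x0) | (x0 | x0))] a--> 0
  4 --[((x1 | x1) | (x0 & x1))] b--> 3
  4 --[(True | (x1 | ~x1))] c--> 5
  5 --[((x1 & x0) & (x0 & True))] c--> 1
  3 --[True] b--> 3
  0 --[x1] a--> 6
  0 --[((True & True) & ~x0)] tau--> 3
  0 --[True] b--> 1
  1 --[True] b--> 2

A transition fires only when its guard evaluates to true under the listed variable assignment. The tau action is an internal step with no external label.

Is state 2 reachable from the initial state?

After dropping false guards: 7 live edges.
Layer 0: {0}
Layer 1: {1}  total {0,1}
Layer 2: {2}  total {0,1,2}
R = {0,1,2}
witness 2: b·b

Answer: REACHABLE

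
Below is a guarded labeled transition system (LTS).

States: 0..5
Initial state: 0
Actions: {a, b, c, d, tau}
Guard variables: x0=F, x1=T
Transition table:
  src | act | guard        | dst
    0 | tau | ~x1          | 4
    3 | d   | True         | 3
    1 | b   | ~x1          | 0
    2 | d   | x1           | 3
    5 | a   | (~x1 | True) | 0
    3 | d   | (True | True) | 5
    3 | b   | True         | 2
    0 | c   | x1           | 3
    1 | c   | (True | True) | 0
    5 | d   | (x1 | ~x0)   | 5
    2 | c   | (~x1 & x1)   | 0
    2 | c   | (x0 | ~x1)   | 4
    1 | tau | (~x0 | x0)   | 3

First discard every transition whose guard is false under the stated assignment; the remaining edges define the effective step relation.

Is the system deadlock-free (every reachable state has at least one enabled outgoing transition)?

Reach set: {0,2,3,5}
  0: c→3  [1 exit(s)]
  2: d→3  [1 exit(s)]
  3: b→2  d→3  d→5  [3 exit(s)]
  5: a→0  d→5  [2 exit(s)]

Answer: DEADLOCK-FREE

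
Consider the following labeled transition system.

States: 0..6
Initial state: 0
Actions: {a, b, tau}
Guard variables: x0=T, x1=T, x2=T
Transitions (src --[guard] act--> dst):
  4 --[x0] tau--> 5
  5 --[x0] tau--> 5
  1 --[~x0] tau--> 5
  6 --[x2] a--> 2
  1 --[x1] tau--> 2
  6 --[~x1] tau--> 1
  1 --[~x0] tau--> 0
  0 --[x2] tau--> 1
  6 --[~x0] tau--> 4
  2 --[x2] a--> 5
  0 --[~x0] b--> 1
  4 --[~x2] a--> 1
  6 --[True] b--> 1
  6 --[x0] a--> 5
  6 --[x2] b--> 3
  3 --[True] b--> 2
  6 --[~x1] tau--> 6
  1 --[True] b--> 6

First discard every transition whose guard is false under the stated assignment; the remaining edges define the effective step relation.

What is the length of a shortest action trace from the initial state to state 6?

Breadth-first toward 6:
  Layer 0: {0}
  Layer 1: {1}
  Layer 2: {2,6}
first hit 6 at d=2 via tau·b

Answer: 2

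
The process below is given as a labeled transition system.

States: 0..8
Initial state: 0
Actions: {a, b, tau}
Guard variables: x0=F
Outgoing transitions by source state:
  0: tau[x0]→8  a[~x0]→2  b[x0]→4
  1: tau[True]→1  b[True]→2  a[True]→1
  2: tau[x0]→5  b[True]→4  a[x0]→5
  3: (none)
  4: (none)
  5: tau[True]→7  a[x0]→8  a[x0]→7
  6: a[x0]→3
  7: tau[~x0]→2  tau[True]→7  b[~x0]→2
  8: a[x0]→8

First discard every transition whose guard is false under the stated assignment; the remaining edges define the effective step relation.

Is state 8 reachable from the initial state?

9 transition(s) survive guard evaluation.
depth 0: {0}
depth 1: {2}  total {0,2}
depth 2: {4}  total {0,2,4}
R = {0,2,4}

Answer: UNREACHABLE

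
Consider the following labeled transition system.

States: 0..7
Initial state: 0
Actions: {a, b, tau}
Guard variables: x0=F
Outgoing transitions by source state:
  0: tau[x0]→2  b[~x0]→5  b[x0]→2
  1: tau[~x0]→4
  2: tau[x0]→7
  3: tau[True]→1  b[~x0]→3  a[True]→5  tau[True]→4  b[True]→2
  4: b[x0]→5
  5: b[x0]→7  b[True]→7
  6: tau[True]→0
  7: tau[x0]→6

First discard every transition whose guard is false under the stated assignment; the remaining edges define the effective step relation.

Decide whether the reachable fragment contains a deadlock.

Answer: DEADLOCK at state 7

Working:
Reachable = {0,5,7}
  0: b→5  [1 out]
  5: b→7  [1 out]
  7: ∅  [no exit]
Path to 7: b·b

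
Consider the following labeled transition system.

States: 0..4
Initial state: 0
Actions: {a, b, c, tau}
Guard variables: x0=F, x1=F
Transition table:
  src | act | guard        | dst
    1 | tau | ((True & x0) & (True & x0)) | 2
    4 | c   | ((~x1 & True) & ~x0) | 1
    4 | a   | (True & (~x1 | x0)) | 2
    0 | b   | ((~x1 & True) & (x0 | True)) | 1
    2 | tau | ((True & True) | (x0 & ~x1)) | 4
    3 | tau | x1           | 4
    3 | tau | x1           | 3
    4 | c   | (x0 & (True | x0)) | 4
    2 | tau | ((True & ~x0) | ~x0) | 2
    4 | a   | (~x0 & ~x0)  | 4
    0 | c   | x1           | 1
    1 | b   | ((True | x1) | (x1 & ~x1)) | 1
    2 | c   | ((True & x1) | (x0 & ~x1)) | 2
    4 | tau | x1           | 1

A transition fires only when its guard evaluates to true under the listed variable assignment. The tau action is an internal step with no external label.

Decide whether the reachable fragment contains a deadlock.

Reachable = {0,1}
  0: b→1  [deg 1]
  1: b→1  [deg 1]

Answer: DEADLOCK-FREE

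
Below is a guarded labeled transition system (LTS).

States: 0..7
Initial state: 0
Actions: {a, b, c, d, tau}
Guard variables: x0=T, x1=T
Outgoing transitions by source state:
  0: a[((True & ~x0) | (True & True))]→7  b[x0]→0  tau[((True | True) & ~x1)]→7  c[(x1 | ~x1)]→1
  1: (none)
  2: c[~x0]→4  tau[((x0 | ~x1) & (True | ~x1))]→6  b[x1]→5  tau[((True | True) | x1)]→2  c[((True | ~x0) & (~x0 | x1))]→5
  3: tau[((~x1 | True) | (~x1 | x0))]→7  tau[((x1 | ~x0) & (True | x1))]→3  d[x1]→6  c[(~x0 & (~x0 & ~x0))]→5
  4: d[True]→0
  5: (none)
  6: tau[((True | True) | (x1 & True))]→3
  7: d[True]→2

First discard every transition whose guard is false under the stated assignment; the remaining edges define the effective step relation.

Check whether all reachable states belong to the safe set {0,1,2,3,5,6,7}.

Answer: INVARIANT HOLDS

Working:
Allowed set {0,1,2,3,5,6,7}
Reach set: {0,1,2,3,5,6,7}
  0: ok
  1: ok
  2: ok
  3: ok
  5: ok
  6: ok
  7: ok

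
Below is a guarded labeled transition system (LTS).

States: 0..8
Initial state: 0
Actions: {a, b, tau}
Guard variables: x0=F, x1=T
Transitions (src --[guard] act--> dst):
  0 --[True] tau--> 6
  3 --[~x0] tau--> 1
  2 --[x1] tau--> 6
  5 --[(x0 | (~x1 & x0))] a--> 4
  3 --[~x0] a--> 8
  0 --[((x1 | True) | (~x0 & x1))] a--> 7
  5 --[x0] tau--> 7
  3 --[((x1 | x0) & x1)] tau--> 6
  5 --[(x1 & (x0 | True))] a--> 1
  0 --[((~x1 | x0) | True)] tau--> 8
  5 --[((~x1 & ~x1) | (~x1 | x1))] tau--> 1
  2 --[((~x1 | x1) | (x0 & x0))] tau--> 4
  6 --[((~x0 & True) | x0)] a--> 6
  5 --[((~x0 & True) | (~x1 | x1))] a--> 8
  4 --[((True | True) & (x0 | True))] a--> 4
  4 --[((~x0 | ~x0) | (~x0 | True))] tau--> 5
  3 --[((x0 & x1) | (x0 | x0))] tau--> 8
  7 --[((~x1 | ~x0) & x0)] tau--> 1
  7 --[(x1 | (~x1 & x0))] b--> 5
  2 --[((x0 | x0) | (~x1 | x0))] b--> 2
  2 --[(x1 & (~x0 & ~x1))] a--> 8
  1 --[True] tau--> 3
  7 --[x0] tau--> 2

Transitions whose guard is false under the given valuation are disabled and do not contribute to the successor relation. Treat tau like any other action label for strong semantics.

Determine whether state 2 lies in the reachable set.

Answer: UNREACHABLE

Trace:
Guard filter leaves 16 enabled edge(s).
depth 0: {0}
depth 1: {6,7,8}  cumulative {0,6,7,8}
depth 2: {5}  cumulative {0,5,6,7,8}
depth 3: {1}  cumulative {0,1,5,6,7,8}
depth 4: {3}  cumulative {0,1,3,5,6,7,8}
Reach set: {0,1,3,5,6,7,8}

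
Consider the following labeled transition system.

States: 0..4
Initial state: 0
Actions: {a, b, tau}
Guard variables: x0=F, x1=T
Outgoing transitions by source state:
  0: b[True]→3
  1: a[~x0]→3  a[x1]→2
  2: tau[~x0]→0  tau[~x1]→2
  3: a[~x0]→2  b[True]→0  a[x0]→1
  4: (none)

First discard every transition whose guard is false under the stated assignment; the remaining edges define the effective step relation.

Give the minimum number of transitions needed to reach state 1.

Answer: UNREACHABLE

Working:
BFS to 1:
  depth 0: {0}
  depth 1: {3}
  depth 2: {2}
1 never appears.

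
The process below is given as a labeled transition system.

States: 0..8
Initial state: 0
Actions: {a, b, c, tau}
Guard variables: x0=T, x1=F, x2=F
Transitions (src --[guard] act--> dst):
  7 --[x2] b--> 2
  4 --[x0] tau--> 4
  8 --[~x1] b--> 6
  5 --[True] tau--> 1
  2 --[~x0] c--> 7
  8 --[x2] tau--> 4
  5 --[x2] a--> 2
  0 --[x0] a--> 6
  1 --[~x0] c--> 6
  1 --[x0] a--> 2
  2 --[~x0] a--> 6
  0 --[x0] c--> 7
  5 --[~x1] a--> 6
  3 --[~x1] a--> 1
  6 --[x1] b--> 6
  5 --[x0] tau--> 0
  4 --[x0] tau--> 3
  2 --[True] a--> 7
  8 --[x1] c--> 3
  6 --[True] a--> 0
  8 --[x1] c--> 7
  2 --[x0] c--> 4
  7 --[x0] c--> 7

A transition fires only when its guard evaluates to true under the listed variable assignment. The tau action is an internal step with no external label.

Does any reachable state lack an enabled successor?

Answer: DEADLOCK-FREE

Trace:
Reach set: {0,6,7}
  0: a→6  c→7  [2 out]
  6: a→0  [1 out]
  7: c→7  [1 out]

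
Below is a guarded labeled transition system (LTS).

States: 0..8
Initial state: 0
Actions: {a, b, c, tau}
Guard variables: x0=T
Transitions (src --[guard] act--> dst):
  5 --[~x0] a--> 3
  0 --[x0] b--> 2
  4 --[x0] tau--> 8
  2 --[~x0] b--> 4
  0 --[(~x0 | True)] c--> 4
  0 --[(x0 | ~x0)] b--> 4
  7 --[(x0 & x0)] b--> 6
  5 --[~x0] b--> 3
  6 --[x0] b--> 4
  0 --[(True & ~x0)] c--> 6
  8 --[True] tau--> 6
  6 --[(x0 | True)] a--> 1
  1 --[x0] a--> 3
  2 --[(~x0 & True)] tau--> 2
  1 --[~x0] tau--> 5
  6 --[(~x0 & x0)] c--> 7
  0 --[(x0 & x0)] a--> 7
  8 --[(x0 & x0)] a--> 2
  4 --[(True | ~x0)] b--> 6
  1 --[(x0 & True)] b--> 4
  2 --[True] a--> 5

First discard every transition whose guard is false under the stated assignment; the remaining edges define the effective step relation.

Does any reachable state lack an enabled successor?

Answer: DEADLOCK at state 3

Working:
R = {0,1,2,3,4,5,6,7,8}
  0: a→7  b→2  b→4  c→4  [4 exit(s)]
  1: a→3  b→4  [2 exit(s)]
  2: a→5  [1 exit(s)]
  3: ∅  [deadlock]
  4: b→6  tau→8  [2 exit(s)]
  5: ∅  [deadlock]
  6: a→1  b→4  [2 exit(s)]
  7: b→6  [1 exit(s)]
  8: a→2  tau→6  [2 exit(s)]
trace reaching 3: b·b·a·a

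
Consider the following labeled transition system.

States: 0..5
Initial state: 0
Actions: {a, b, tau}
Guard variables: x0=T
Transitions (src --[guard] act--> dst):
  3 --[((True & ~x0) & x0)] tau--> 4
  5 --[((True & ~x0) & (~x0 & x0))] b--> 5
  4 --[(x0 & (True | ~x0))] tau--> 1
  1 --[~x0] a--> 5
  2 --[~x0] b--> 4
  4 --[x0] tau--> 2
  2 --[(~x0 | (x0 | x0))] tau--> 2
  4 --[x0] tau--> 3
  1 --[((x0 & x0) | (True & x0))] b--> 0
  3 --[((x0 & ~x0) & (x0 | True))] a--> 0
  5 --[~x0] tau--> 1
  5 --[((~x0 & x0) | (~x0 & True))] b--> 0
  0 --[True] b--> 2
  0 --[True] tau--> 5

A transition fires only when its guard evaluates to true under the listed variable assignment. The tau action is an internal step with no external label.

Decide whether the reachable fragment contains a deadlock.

Reach set: {0,2,5}
  0: b→2  tau→5  [deg 2]
  2: tau→2  [deg 1]
  5: ∅  [deadlock]
trace reaching 5: tau

Answer: DEADLOCK at state 5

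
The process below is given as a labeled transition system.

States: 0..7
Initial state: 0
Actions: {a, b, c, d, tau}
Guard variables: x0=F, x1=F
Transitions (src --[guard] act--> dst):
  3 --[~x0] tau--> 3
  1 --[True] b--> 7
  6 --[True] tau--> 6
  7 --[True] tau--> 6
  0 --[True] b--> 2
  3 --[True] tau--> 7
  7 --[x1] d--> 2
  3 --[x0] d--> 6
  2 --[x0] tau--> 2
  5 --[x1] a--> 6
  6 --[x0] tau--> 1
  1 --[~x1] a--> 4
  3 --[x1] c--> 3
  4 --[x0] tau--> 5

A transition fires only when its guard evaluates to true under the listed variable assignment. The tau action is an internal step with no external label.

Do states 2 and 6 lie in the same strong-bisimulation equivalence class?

Answer: NOT BISIMILAR

Trace:
Refine partition for ~:
  π0 = {{0,1,2,3,4,5,6,7}}
  π1 = {{0},{1},{2,4,5},{3,6,7}}
Fixed point at round 2; 4 class(es).
[2]={2,4,5}  [6]={3,6,7}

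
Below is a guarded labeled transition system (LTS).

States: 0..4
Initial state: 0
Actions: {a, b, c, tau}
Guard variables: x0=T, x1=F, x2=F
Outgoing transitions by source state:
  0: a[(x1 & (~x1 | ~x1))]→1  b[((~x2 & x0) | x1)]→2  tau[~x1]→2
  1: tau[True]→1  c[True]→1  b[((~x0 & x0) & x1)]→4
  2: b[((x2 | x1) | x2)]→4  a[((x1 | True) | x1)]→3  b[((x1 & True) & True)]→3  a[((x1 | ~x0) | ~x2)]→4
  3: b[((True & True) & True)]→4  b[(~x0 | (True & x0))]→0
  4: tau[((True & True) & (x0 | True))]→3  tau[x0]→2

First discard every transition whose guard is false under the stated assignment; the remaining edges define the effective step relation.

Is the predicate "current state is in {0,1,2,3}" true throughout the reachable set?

Allowed set {0,1,2,3}
Reach set: {0,2,3,4}
  0: ✓
  2: ✓
  3: ✓
  4: VIOLATES
witness against invariant: b·a → 4

Answer: INVARIANT VIOLATED at state 4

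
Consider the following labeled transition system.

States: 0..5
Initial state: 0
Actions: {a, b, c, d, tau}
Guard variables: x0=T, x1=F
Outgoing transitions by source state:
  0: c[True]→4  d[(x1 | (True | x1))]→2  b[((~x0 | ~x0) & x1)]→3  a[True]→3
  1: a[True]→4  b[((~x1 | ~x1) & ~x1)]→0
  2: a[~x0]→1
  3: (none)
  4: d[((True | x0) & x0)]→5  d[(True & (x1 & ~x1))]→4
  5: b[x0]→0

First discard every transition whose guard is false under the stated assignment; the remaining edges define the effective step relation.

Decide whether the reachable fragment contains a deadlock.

Answer: DEADLOCK at state 2

Working:
Reachable = {0,2,3,4,5}
  0: a→3  c→4  d→2  [3 out]
  2: ∅  [STUCK]
  3: ∅  [STUCK]
  4: d→5  [1 out]
  5: b→0  [1 out]
Path to 2: d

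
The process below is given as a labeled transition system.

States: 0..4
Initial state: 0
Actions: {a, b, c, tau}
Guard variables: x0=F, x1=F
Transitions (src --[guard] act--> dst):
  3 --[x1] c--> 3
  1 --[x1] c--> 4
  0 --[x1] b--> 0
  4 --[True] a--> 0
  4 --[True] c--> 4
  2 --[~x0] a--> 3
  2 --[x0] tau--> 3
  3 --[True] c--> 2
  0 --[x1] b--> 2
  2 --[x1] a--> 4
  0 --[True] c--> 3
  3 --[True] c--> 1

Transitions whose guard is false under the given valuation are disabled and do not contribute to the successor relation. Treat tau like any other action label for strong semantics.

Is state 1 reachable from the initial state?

Answer: REACHABLE

Working:
Guard filter leaves 6 enabled edge(s).
Layer 0: {0}
Layer 1: {3}  total {0,3}
Layer 2: {1,2}  total {0,1,2,3}
Reach set: {0,1,2,3}
Path to 1: c·c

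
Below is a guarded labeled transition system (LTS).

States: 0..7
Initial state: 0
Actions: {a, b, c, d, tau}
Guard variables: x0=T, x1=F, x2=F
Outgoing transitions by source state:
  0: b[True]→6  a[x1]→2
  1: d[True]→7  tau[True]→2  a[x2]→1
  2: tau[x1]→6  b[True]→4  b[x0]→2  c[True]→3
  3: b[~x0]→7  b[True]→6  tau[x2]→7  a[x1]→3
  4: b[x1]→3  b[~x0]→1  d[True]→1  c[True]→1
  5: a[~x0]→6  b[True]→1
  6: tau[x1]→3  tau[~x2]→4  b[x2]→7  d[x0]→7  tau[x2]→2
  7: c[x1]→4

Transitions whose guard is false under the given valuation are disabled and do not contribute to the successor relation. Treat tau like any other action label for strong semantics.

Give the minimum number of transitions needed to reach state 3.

Layered search for 3:
  L0 = {0}
  L1 = {6}
  L2 = {4,7}
  L3 = {1}
  L4 = {2}
  L5 = {3}
3 enters at depth 5; path b·tau·c·tau·c

Answer: 5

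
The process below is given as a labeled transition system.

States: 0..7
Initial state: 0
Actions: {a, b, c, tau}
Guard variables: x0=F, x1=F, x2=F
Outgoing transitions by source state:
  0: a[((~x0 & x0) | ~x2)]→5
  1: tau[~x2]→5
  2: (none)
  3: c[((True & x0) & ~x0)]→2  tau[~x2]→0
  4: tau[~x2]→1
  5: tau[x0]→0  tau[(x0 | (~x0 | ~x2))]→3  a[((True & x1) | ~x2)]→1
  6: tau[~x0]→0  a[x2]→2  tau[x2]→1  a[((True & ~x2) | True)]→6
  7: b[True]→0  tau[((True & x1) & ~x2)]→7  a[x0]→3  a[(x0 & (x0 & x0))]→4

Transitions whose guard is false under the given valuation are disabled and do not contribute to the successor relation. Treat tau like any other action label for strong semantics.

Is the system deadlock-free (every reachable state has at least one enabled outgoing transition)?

Answer: DEADLOCK-FREE

Working:
Reachable = {0,1,3,5}
  0: a→5  [deg 1]
  1: tau→5  [deg 1]
  3: tau→0  [deg 1]
  5: a→1  tau→3  [deg 2]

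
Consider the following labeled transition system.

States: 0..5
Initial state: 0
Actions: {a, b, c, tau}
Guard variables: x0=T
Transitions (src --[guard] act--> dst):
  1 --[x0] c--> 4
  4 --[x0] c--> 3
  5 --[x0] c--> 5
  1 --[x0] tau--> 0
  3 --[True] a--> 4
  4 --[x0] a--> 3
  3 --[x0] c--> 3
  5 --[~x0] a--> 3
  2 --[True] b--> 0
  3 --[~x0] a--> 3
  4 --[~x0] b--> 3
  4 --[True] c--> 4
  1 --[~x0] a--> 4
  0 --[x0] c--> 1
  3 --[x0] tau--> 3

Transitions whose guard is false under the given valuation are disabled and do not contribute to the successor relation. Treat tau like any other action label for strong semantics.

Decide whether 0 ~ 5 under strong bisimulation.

Compute ~ classes (split until stable):
  P[0] = {{0,1,2,3,4,5}}
  P[1] = {{0,5},{1},{2},{3},{4}}
  P[2] = {{0},{1},{2},{3},{4},{5}}
stable after 3 split(s): 6 block(s)
[0]={0}  [5]={5}

Answer: NOT BISIMILAR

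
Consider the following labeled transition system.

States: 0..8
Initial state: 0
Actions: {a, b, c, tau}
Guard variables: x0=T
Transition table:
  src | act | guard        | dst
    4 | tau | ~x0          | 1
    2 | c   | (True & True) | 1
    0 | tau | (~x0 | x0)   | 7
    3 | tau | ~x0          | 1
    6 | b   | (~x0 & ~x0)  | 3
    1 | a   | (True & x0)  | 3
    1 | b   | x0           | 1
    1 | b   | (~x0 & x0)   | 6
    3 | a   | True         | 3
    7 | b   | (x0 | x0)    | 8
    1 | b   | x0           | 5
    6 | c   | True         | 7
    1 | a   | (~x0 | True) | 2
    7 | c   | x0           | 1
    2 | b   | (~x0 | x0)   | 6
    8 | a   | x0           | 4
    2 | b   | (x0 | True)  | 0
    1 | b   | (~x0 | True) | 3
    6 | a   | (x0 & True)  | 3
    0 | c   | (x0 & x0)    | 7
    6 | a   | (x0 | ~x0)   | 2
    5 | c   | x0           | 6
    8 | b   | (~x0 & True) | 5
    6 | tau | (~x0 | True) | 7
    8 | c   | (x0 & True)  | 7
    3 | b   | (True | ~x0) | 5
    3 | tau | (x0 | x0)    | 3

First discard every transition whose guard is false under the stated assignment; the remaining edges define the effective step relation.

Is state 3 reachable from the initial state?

Answer: REACHABLE

Analysis:
After dropping false guards: 22 live edges.
depth 0: {0}
depth 1: {7}  total {0,7}
depth 2: {1,8}  total {0,1,7,8}
depth 3: {2,3,4,5}  total {0,1,2,3,4,5,7,8}
depth 4: {6}  total {0,1,2,3,4,5,6,7,8}
Reachable = {0,1,2,3,4,5,6,7,8}
trace reaching 3: tau·c·a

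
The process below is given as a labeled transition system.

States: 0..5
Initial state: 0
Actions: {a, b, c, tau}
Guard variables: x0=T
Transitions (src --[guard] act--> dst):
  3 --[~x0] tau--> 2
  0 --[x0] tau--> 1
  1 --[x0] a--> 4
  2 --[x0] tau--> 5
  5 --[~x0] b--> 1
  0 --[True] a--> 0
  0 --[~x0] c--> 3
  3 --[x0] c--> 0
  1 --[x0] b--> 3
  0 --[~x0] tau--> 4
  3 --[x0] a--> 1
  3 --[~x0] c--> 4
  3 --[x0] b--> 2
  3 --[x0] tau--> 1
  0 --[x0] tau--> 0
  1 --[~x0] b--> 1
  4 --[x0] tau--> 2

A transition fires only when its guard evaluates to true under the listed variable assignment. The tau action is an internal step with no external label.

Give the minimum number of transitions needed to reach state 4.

BFS to 4:
  depth 0: {0}
  depth 1: {1}
  depth 2: {3,4}
depth(4)=2, e.g. tau·a

Answer: 2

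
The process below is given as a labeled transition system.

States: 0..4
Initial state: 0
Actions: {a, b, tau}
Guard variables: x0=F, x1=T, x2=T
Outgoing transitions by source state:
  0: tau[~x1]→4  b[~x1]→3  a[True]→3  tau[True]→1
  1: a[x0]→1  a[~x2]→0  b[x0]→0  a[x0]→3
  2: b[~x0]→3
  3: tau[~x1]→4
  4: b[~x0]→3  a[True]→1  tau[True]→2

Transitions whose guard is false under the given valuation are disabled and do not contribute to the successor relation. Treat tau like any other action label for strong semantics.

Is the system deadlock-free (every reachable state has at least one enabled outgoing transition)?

Answer: DEADLOCK at state 1

Trace:
Reachable = {0,1,3}
  0: a→3  tau→1  [deg 2]
  1: ∅  [no exit]
  3: ∅  [no exit]
Path to 1: tau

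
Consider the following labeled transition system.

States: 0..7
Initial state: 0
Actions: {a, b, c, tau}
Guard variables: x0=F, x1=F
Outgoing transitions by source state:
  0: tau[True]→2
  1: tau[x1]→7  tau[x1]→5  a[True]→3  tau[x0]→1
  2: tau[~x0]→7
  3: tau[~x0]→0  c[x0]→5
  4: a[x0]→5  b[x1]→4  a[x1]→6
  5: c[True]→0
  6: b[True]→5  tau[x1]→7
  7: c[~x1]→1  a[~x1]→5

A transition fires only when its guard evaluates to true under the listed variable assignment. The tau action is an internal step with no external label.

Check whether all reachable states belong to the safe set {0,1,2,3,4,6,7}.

Inv-set: {0,1,2,3,4,6,7}
R = {0,1,2,3,5,7}
  0: ok
  1: ok
  2: ok
  3: ok
  5: VIOLATES
  7: ok
counterexample path to 5: tau·tau·a

Answer: INVARIANT VIOLATED at state 5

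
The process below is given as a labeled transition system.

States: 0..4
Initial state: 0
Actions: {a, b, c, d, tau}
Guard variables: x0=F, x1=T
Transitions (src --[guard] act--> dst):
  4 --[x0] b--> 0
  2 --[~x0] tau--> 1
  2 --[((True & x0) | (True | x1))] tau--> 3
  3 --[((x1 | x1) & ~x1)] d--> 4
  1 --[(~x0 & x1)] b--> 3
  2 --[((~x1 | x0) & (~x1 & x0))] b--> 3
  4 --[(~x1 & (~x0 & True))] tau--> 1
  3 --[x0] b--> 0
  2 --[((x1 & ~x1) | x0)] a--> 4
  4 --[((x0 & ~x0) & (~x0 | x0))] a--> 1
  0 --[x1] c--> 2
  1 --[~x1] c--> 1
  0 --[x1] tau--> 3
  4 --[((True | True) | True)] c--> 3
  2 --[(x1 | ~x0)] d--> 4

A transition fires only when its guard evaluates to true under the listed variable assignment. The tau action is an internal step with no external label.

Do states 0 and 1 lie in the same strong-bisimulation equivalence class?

Answer: NOT BISIMILAR

Analysis:
Refine partition for ~:
  round 0: {{0,1,2,3,4}}
  round 1: {{0},{1},{2},{3},{4}}
Fixed point at round 2; 5 class(es).
class of 0: {0}; class of 1: {1}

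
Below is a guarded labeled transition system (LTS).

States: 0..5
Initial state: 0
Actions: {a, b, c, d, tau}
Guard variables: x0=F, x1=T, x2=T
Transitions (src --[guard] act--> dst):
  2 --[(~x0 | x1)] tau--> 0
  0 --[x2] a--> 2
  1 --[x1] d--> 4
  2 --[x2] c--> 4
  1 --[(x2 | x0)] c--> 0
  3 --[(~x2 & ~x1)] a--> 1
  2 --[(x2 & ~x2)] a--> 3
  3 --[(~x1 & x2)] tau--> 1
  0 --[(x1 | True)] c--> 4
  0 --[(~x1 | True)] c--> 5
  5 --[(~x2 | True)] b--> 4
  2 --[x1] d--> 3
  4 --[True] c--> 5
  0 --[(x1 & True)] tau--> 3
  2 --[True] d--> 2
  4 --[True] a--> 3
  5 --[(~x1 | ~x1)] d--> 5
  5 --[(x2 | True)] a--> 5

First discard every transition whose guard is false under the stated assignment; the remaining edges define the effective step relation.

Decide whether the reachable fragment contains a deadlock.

Answer: DEADLOCK at state 3

Working:
R = {0,2,3,4,5}
  0: a→2  c→4  c→5  tau→3  [4 exit(s)]
  2: c→4  d→2  d→3  tau→0  [4 exit(s)]
  3: ∅  [deadlock]
  4: a→3  c→5  [2 exit(s)]
  5: a→5  b→4  [2 exit(s)]
Path to 3: tau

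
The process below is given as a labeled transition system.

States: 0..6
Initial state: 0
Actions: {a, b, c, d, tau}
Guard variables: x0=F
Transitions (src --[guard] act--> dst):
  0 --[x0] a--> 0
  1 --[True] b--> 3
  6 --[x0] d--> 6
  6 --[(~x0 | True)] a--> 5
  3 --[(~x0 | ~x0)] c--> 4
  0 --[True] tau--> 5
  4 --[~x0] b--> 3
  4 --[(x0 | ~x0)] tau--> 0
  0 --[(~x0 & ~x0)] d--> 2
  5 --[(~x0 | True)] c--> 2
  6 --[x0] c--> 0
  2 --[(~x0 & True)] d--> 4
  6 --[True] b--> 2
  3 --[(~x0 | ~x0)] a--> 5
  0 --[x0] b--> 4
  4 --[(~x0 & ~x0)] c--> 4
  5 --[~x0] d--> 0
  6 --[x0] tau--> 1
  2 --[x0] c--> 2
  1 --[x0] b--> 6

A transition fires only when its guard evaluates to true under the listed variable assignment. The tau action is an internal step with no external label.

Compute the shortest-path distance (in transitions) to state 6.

Answer: UNREACHABLE

Trace:
Layered search for 6:
  depth 0: {0}
  depth 1: {2,5}
  depth 2: {4}
  depth 3: {3}
6 never appears.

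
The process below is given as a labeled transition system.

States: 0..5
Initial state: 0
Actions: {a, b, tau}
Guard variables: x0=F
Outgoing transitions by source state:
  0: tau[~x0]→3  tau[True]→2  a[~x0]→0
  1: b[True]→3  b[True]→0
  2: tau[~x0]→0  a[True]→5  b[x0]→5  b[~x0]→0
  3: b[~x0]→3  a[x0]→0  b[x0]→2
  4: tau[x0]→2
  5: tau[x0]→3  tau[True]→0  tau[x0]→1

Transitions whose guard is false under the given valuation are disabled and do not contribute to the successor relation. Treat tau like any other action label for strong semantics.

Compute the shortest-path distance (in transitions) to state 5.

Layered search for 5:
  Layer 0: {0}
  Layer 1: {2,3}
  Layer 2: {5}
first hit 5 at d=2 via tau·a

Answer: 2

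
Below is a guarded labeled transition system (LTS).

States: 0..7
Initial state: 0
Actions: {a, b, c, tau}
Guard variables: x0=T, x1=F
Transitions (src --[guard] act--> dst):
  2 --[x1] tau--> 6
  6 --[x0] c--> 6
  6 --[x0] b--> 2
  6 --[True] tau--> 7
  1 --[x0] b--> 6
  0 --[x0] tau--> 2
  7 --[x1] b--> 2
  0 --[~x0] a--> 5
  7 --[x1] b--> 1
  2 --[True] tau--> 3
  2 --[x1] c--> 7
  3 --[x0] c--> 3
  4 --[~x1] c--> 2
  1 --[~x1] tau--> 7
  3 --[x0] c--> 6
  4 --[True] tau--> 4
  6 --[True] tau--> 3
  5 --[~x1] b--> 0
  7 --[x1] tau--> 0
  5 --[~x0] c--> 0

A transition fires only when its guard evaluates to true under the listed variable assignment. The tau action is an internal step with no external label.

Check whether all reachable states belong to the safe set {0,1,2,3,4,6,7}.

Allowed set {0,1,2,3,4,6,7}
Reachable = {0,2,3,6,7}
  0: ok
  2: ok
  3: ok
  6: ok
  7: ok

Answer: INVARIANT HOLDS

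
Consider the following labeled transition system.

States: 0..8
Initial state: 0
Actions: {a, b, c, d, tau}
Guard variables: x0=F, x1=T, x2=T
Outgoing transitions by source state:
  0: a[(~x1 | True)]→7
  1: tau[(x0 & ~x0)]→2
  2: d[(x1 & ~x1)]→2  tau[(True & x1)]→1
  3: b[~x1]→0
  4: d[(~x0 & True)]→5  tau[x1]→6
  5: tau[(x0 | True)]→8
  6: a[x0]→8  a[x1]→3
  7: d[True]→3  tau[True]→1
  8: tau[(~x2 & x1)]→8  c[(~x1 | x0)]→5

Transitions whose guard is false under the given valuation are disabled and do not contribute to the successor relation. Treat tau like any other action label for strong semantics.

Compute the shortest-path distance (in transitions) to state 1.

Layered search for 1:
  depth 0: {0}
  depth 1: {7}
  depth 2: {1,3}
1 enters at depth 2; path a·tau

Answer: 2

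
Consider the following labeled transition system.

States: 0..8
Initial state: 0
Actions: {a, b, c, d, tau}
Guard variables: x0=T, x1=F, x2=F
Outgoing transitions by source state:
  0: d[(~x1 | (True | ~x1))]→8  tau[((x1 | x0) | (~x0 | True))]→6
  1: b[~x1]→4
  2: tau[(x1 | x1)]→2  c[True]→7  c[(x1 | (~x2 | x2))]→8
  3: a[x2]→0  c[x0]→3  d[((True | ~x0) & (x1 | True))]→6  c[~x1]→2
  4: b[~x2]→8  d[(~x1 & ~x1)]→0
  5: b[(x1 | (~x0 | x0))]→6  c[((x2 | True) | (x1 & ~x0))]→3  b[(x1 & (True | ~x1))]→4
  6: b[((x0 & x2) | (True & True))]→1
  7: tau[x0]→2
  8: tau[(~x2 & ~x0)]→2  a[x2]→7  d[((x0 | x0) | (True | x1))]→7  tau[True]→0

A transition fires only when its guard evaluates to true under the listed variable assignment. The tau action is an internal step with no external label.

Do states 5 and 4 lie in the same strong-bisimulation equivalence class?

Bisimulation quotient by refinement:
  P[0] = {{0,1,2,3,4,5,6,7,8}}
  P[1] = {{0,8},{1,6},{2},{3},{4},{5},{7}}
  P[2] = {{0},{1},{2},{3},{4},{5},{6},{7},{8}}
9 equivalence class(es) (converged in 3)
[5]={5}  [4]={4}

Answer: NOT BISIMILAR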